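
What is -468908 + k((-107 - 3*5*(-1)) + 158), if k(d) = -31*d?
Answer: -470954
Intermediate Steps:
-468908 + k((-107 - 3*5*(-1)) + 158) = -468908 - 31*((-107 - 3*5*(-1)) + 158) = -468908 - 31*((-107 - 15*(-1)) + 158) = -468908 - 31*((-107 + 15) + 158) = -468908 - 31*(-92 + 158) = -468908 - 31*66 = -468908 - 2046 = -470954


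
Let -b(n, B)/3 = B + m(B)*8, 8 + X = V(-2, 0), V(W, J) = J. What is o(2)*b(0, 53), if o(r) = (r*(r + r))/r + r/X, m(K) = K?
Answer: -21465/4 ≈ -5366.3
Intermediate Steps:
X = -8 (X = -8 + 0 = -8)
b(n, B) = -27*B (b(n, B) = -3*(B + B*8) = -3*(B + 8*B) = -27*B)
o(r) = 15*r/8 (o(r) = (r*(r + r))/r + r/(-8) = (r*(2*r))/r + r*(-⅛) = (2*r²)/r - r/8 = 2*r - r/8 = 15*r/8)
o(2)*b(0, 53) = ((15/8)*2)*(-27*53) = (15/4)*(-1431) = -21465/4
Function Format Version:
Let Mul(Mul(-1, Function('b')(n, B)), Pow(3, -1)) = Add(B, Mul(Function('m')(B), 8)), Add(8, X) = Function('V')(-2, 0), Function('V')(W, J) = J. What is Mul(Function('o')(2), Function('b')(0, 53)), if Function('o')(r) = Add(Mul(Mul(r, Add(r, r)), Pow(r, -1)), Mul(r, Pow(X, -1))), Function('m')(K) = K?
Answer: Rational(-21465, 4) ≈ -5366.3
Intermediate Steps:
X = -8 (X = Add(-8, 0) = -8)
Function('b')(n, B) = Mul(-27, B) (Function('b')(n, B) = Mul(-3, Add(B, Mul(B, 8))) = Mul(-3, Add(B, Mul(8, B))) = Mul(-3, Mul(9, B)) = Mul(-27, B))
Function('o')(r) = Mul(Rational(15, 8), r) (Function('o')(r) = Add(Mul(Mul(r, Add(r, r)), Pow(r, -1)), Mul(r, Pow(-8, -1))) = Add(Mul(Mul(r, Mul(2, r)), Pow(r, -1)), Mul(r, Rational(-1, 8))) = Add(Mul(Mul(2, Pow(r, 2)), Pow(r, -1)), Mul(Rational(-1, 8), r)) = Add(Mul(2, r), Mul(Rational(-1, 8), r)) = Mul(Rational(15, 8), r))
Mul(Function('o')(2), Function('b')(0, 53)) = Mul(Mul(Rational(15, 8), 2), Mul(-27, 53)) = Mul(Rational(15, 4), -1431) = Rational(-21465, 4)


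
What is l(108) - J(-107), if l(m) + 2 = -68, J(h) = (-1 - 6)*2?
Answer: -56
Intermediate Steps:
J(h) = -14 (J(h) = -7*2 = -14)
l(m) = -70 (l(m) = -2 - 68 = -70)
l(108) - J(-107) = -70 - 1*(-14) = -70 + 14 = -56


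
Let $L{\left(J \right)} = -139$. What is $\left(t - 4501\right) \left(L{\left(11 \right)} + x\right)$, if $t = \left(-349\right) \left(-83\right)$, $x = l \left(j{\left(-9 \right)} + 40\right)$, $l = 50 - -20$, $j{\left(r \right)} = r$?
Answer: $49690446$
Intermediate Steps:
$l = 70$ ($l = 50 + 20 = 70$)
$x = 2170$ ($x = 70 \left(-9 + 40\right) = 70 \cdot 31 = 2170$)
$t = 28967$
$\left(t - 4501\right) \left(L{\left(11 \right)} + x\right) = \left(28967 - 4501\right) \left(-139 + 2170\right) = 24466 \cdot 2031 = 49690446$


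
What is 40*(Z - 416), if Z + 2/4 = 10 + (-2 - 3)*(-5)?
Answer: -15260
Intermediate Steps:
Z = 69/2 (Z = -1/2 + (10 + (-2 - 3)*(-5)) = -1/2 + (10 - 5*(-5)) = -1/2 + (10 + 25) = -1/2 + 35 = 69/2 ≈ 34.500)
40*(Z - 416) = 40*(69/2 - 416) = 40*(-763/2) = -15260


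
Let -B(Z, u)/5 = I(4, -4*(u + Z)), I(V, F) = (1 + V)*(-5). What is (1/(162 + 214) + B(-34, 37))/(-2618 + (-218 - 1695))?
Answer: -47001/1703656 ≈ -0.027588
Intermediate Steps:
I(V, F) = -5 - 5*V
B(Z, u) = 125 (B(Z, u) = -5*(-5 - 5*4) = -5*(-5 - 20) = -5*(-25) = 125)
(1/(162 + 214) + B(-34, 37))/(-2618 + (-218 - 1695)) = (1/(162 + 214) + 125)/(-2618 + (-218 - 1695)) = (1/376 + 125)/(-2618 - 1913) = (1/376 + 125)/(-4531) = (47001/376)*(-1/4531) = -47001/1703656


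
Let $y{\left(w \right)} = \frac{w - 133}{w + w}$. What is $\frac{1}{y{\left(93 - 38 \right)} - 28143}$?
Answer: $- \frac{55}{1547904} \approx -3.5532 \cdot 10^{-5}$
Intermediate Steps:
$y{\left(w \right)} = \frac{-133 + w}{2 w}$
$\frac{1}{y{\left(93 - 38 \right)} - 28143} = \frac{1}{\frac{-133 + \left(93 - 38\right)}{2 \left(93 - 38\right)} - 28143} = \frac{1}{\frac{-133 + 55}{2 \cdot 55} - 28143} = \frac{1}{\frac{1}{2} \cdot \frac{1}{55} \left(-78\right) - 28143} = \frac{1}{- \frac{39}{55} - 28143} = \frac{1}{- \frac{1547904}{55}} = - \frac{55}{1547904}$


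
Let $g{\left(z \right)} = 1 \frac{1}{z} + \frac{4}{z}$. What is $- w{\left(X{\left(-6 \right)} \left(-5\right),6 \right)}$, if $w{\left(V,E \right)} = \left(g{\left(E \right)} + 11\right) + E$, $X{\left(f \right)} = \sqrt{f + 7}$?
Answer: $- \frac{107}{6} \approx -17.833$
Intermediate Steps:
$g{\left(z \right)} = \frac{5}{z}$ ($g{\left(z \right)} = \frac{1}{z} + \frac{4}{z} = \frac{5}{z}$)
$X{\left(f \right)} = \sqrt{7 + f}$
$w{\left(V,E \right)} = 11 + E + \frac{5}{E}$ ($w{\left(V,E \right)} = \left(\frac{5}{E} + 11\right) + E = \left(11 + \frac{5}{E}\right) + E = 11 + E + \frac{5}{E}$)
$- w{\left(X{\left(-6 \right)} \left(-5\right),6 \right)} = - (11 + 6 + \frac{5}{6}) = \left(-1\right) \frac{107}{6} = - \frac{107}{6}$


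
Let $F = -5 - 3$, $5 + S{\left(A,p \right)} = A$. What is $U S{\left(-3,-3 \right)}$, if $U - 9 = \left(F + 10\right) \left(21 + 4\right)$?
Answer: $-472$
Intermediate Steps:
$S{\left(A,p \right)} = -5 + A$
$F = -8$
$U = 59$ ($U = 9 + \left(-8 + 10\right) \left(21 + 4\right) = 9 + 2 \cdot 25 = 9 + 50 = 59$)
$U S{\left(-3,-3 \right)} = 59 \left(-5 - 3\right) = 59 \left(-8\right) = -472$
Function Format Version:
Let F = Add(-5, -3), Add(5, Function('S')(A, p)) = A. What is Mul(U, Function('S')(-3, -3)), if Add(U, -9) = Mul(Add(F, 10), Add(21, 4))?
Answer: -472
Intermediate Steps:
Function('S')(A, p) = Add(-5, A)
F = -8
U = 59 (U = Add(9, Mul(Add(-8, 10), Add(21, 4))) = Add(9, Mul(2, 25)) = Add(9, 50) = 59)
Mul(U, Function('S')(-3, -3)) = Mul(59, Add(-5, -3)) = Mul(59, -8) = -472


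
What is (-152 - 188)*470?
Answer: -159800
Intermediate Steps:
(-152 - 188)*470 = -340*470 = -159800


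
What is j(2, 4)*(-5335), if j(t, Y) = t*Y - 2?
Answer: -32010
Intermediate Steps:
j(t, Y) = -2 + Y*t (j(t, Y) = Y*t - 2 = -2 + Y*t)
j(2, 4)*(-5335) = (-2 + 4*2)*(-5335) = (-2 + 8)*(-5335) = 6*(-5335) = -32010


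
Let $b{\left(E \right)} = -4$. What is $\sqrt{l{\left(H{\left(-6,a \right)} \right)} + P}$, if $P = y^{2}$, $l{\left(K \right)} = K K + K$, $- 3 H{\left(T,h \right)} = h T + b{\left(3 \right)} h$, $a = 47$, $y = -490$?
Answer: $\frac{\sqrt{2383210}}{3} \approx 514.59$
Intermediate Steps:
$H{\left(T,h \right)} = \frac{4 h}{3} - \frac{T h}{3}$ ($H{\left(T,h \right)} = - \frac{h T - 4 h}{3} = - \frac{T h - 4 h}{3} = - \frac{- 4 h + T h}{3} = \frac{4 h}{3} - \frac{T h}{3}$)
$l{\left(K \right)} = K + K^{2}$ ($l{\left(K \right)} = K^{2} + K = K + K^{2}$)
$P = 240100$ ($P = \left(-490\right)^{2} = 240100$)
$\sqrt{l{\left(H{\left(-6,a \right)} \right)} + P} = \sqrt{\frac{1}{3} \cdot 47 \left(4 - -6\right) \left(1 + \frac{1}{3} \cdot 47 \left(4 - -6\right)\right) + 240100} = \sqrt{\frac{1}{3} \cdot 47 \left(4 + 6\right) \left(1 + \frac{1}{3} \cdot 47 \left(4 + 6\right)\right) + 240100} = \sqrt{\frac{1}{3} \cdot 47 \cdot 10 \left(1 + \frac{1}{3} \cdot 47 \cdot 10\right) + 240100} = \sqrt{\frac{470 \left(1 + \frac{470}{3}\right)}{3} + 240100} = \sqrt{\frac{470}{3} \cdot \frac{473}{3} + 240100} = \sqrt{\frac{222310}{9} + 240100} = \sqrt{\frac{2383210}{9}} = \frac{\sqrt{2383210}}{3}$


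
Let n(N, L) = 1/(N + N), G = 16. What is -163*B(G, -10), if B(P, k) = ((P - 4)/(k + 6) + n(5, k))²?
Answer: -137083/100 ≈ -1370.8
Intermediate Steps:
n(N, L) = 1/(2*N)
B(P, k) = (⅒ + (-4 + P)/(6 + k))² (B(P, k) = ((P - 4)/(k + 6) + (½)/5)² = ((-4 + P)/(6 + k) + (½)*(⅕))² = ((-4 + P)/(6 + k) + ⅒)² = (⅒ + (-4 + P)/(6 + k))²)
-163*B(G, -10) = -163*(-34 - 10 + 10*16)²/(100*(6 - 10)²) = -163*(-34 - 10 + 160)²/(100*(-4)²) = -163*116²/(100*16) = -163*13456/(100*16) = -163*841/100 = -137083/100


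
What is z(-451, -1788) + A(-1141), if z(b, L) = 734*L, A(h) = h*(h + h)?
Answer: 1291370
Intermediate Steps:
A(h) = 2*h² (A(h) = h*(2*h) = 2*h²)
z(-451, -1788) + A(-1141) = 734*(-1788) + 2*(-1141)² = -1312392 + 2*1301881 = -1312392 + 2603762 = 1291370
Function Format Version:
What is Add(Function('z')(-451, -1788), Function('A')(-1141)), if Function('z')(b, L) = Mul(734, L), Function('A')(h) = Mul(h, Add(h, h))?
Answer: 1291370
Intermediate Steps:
Function('A')(h) = Mul(2, Pow(h, 2)) (Function('A')(h) = Mul(h, Mul(2, h)) = Mul(2, Pow(h, 2)))
Add(Function('z')(-451, -1788), Function('A')(-1141)) = Add(Mul(734, -1788), Mul(2, Pow(-1141, 2))) = Add(-1312392, Mul(2, 1301881)) = Add(-1312392, 2603762) = 1291370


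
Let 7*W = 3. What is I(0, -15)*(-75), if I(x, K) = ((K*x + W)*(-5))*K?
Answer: -16875/7 ≈ -2410.7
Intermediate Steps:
W = 3/7 (W = (1/7)*3 = 3/7 ≈ 0.42857)
I(x, K) = K*(-15/7 - 5*K*x) (I(x, K) = ((K*x + 3/7)*(-5))*K = ((3/7 + K*x)*(-5))*K = (-15/7 - 5*K*x)*K = K*(-15/7 - 5*K*x))
I(0, -15)*(-75) = -5/7*(-15)*(3 + 7*(-15)*0)*(-75) = -5/7*(-15)*(3 + 0)*(-75) = -5/7*(-15)*3*(-75) = (225/7)*(-75) = -16875/7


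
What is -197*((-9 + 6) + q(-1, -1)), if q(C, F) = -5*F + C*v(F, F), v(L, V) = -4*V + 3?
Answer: 985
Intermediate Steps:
v(L, V) = 3 - 4*V
q(C, F) = -5*F + C*(3 - 4*F)
-197*((-9 + 6) + q(-1, -1)) = -197*((-9 + 6) + (-5*(-1) - 1*(-1)*(-3 + 4*(-1)))) = -197*(-3 + (5 - 1*(-1)*(-3 - 4))) = -197*(-3 + (5 - 1*(-1)*(-7))) = -197*(-3 + (5 - 7)) = -197*(-3 - 2) = -197*(-5) = 985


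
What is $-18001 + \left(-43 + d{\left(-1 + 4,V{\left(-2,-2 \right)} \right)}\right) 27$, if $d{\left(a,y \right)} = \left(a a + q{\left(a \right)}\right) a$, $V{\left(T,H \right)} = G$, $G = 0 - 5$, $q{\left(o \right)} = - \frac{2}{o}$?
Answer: $-18487$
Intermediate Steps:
$G = -5$ ($G = 0 - 5 = -5$)
$V{\left(T,H \right)} = -5$
$d{\left(a,y \right)} = a \left(a^{2} - \frac{2}{a}\right)$ ($d{\left(a,y \right)} = \left(a a - \frac{2}{a}\right) a = \left(a^{2} - \frac{2}{a}\right) a = a \left(a^{2} - \frac{2}{a}\right)$)
$-18001 + \left(-43 + d{\left(-1 + 4,V{\left(-2,-2 \right)} \right)}\right) 27 = -18001 + \left(-43 - \left(2 - \left(-1 + 4\right)^{3}\right)\right) 27 = -18001 + \left(-43 - \left(2 - 3^{3}\right)\right) 27 = -18001 + \left(-43 + \left(-2 + 27\right)\right) 27 = -18001 + \left(-43 + 25\right) 27 = -18001 - 486 = -18487$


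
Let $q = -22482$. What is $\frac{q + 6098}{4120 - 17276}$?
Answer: $\frac{4096}{3289} \approx 1.2454$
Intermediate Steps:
$\frac{q + 6098}{4120 - 17276} = \frac{-22482 + 6098}{4120 - 17276} = - \frac{16384}{-13156} = \left(-16384\right) \left(- \frac{1}{13156}\right) = \frac{4096}{3289}$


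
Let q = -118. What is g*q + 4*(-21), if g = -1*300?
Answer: 35316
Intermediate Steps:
g = -300
g*q + 4*(-21) = -300*(-118) + 4*(-21) = 35400 - 84 = 35316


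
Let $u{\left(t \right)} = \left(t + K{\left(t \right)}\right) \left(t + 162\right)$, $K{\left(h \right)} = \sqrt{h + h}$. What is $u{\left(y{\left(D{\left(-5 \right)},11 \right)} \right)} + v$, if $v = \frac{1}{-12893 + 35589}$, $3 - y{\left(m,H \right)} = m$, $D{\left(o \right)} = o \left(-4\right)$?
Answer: $- \frac{55945639}{22696} + 145 i \sqrt{34} \approx -2465.0 + 845.49 i$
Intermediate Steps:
$K{\left(h \right)} = \sqrt{2} \sqrt{h}$ ($K{\left(h \right)} = \sqrt{2 h} = \sqrt{2} \sqrt{h}$)
$D{\left(o \right)} = - 4 o$
$y{\left(m,H \right)} = 3 - m$
$u{\left(t \right)} = \left(162 + t\right) \left(t + \sqrt{2} \sqrt{t}\right)$ ($u{\left(t \right)} = \left(t + \sqrt{2} \sqrt{t}\right) \left(t + 162\right) = \left(t + \sqrt{2} \sqrt{t}\right) \left(162 + t\right) = \left(162 + t\right) \left(t + \sqrt{2} \sqrt{t}\right)$)
$v = \frac{1}{22696} \approx 4.4061 \cdot 10^{-5}$
$u{\left(y{\left(D{\left(-5 \right)},11 \right)} \right)} + v = \left(\left(3 - \left(-4\right) \left(-5\right)\right)^{2} + 162 \left(3 - \left(-4\right) \left(-5\right)\right) + \sqrt{2} \left(3 - \left(-4\right) \left(-5\right)\right)^{\frac{3}{2}} + 162 \sqrt{2} \sqrt{3 - \left(-4\right) \left(-5\right)}\right) + \frac{1}{22696} = \left(\left(3 - 20\right)^{2} + 162 \left(3 - 20\right) + \sqrt{2} \left(3 - 20\right)^{\frac{3}{2}} + 162 \sqrt{2} \sqrt{3 - 20}\right) + \frac{1}{22696} = \left(\left(-17\right)^{2} + 162 \left(-17\right) + \sqrt{2} \left(-17\right)^{\frac{3}{2}} + 162 \sqrt{2} \sqrt{-17}\right) + \frac{1}{22696} = \left(289 - 2754 + \sqrt{2} \left(- 17 i \sqrt{17}\right) + 162 \sqrt{2} i \sqrt{17}\right) + \frac{1}{22696} = \left(289 - 2754 - 17 i \sqrt{34} + 162 i \sqrt{34}\right) + \frac{1}{22696} = \left(-2465 + 145 i \sqrt{34}\right) + \frac{1}{22696} = - \frac{55945639}{22696} + 145 i \sqrt{34}$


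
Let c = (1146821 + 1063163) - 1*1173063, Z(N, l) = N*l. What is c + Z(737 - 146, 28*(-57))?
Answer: 93685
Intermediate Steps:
c = 1036921 (c = 2209984 - 1173063 = 1036921)
c + Z(737 - 146, 28*(-57)) = 1036921 + (737 - 146)*(28*(-57)) = 1036921 + 591*(-1596) = 1036921 - 943236 = 93685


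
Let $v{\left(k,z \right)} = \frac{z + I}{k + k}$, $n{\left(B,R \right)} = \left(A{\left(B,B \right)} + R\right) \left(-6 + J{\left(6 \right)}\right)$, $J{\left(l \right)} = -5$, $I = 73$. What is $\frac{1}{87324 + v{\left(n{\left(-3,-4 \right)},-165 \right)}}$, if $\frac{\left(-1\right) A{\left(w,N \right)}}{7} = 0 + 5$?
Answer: $\frac{429}{37461950} \approx 1.1452 \cdot 10^{-5}$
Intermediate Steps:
$A{\left(w,N \right)} = -35$ ($A{\left(w,N \right)} = - 7 \left(0 + 5\right) = \left(-7\right) 5 = -35$)
$n{\left(B,R \right)} = 385 - 11 R$ ($n{\left(B,R \right)} = \left(-35 + R\right) \left(-6 - 5\right) = \left(-35 + R\right) \left(-11\right) = 385 - 11 R$)
$v{\left(k,z \right)} = \frac{73 + z}{2 k}$ ($v{\left(k,z \right)} = \frac{z + 73}{k + k} = \frac{73 + z}{2 k}$)
$\frac{1}{87324 + v{\left(n{\left(-3,-4 \right)},-165 \right)}} = \frac{1}{87324 + \frac{73 - 165}{2 \left(385 - -44\right)}} = \frac{1}{87324 + \frac{1}{2} \frac{1}{385 + 44} \left(-92\right)} = \frac{1}{87324 + \frac{1}{2} \cdot \frac{1}{429} \left(-92\right)} = \frac{1}{87324 - \frac{46}{429}} = \frac{1}{\frac{37461950}{429}} = \frac{429}{37461950}$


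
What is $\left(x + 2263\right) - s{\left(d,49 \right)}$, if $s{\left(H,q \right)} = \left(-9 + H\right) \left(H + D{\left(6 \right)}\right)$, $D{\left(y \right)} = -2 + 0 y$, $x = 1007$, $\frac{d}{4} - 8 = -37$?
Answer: $-11480$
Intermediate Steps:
$d = -116$ ($d = 32 + 4 \left(-37\right) = 32 - 148 = -116$)
$D{\left(y \right)} = -2$ ($D{\left(y \right)} = -2 + 0 = -2$)
$s{\left(H,q \right)} = \left(-9 + H\right) \left(-2 + H\right)$ ($s{\left(H,q \right)} = \left(-9 + H\right) \left(H - 2\right) = \left(-9 + H\right) \left(-2 + H\right)$)
$\left(x + 2263\right) - s{\left(d,49 \right)} = \left(1007 + 2263\right) - \left(18 + \left(-116\right)^{2} - -1276\right) = 3270 - \left(18 + 13456 + 1276\right) = 3270 - 14750 = -11480$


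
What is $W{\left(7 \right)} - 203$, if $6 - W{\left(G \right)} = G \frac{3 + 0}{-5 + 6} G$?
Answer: $-344$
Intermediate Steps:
$W{\left(G \right)} = 6 - 3 G^{2}$ ($W{\left(G \right)} = 6 - G \frac{3 + 0}{-5 + 6} G = 6 - G \frac{3}{1} G = 6 - G 3 \cdot 1 G = 6 - G 3 G = 6 - 3 G G = 6 - 3 G^{2}$)
$W{\left(7 \right)} - 203 = \left(6 - 3 \cdot 7^{2}\right) - 203 = \left(6 - 147\right) - 203 = -141 - 203 = -344$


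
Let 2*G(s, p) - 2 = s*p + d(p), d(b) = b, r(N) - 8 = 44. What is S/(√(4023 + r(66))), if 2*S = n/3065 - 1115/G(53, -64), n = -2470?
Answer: -169643*√163/1725601130 ≈ -0.0012551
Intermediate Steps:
r(N) = 52 (r(N) = 8 + 44 = 52)
G(s, p) = 1 + p/2 + p*s/2 (G(s, p) = 1 + (s*p + p)/2 = 1 + (p*s + p)/2 = 1 + (p + p*s)/2 = 1 + (p/2 + p*s/2) = 1 + p/2 + p*s/2)
S = -169643/2117302 (S = (-2470/3065 - 1115/(1 + (½)*(-64) + (½)*(-64)*53))/2 = (-2470*1/3065 - 1115/(1 - 32 - 1696))/2 = (-494/613 - 1115/(-1727))/2 = (-494/613 - 1115*(-1/1727))/2 = (-494/613 + 1115/1727)/2 = (½)*(-169643/1058651) = -169643/2117302 ≈ -0.080122)
S/(√(4023 + r(66))) = -169643/(2117302*√(4023 + 52)) = -169643*√163/815/2117302 = -169643*√163/1725601130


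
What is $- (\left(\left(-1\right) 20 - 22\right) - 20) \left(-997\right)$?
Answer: $-61814$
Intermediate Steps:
$- (\left(\left(-1\right) 20 - 22\right) - 20) \left(-997\right) = - (\left(-20 - 22\right) - 20) \left(-997\right) = - (-42 - 20) \left(-997\right) = \left(-1\right) \left(-62\right) \left(-997\right) = 62 \left(-997\right) = -61814$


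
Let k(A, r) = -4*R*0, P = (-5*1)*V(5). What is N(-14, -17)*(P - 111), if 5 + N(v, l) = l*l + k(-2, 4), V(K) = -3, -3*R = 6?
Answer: -27264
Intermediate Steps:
R = -2 (R = -⅓*6 = -2)
P = 15 (P = -5*1*(-3) = -5*(-3) = 15)
k(A, r) = 0 (k(A, r) = -4*(-2)*0 = 8*0 = 0)
N(v, l) = -5 + l² (N(v, l) = -5 + (l*l + 0) = -5 + (l² + 0) = -5 + l²)
N(-14, -17)*(P - 111) = (-5 + (-17)²)*(15 - 111) = (-5 + 289)*(-96) = 284*(-96) = -27264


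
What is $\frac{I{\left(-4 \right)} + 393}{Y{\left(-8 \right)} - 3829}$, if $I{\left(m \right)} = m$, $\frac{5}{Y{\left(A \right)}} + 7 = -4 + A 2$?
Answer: $- \frac{10503}{103388} \approx -0.10159$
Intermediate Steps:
$Y{\left(A \right)} = \frac{5}{-11 + 2 A}$ ($Y{\left(A \right)} = \frac{5}{-7 + \left(-4 + A 2\right)} = \frac{5}{-7 + \left(-4 + 2 A\right)} = \frac{5}{-11 + 2 A}$)
$\frac{I{\left(-4 \right)} + 393}{Y{\left(-8 \right)} - 3829} = \frac{-4 + 393}{\frac{5}{-11 + 2 \left(-8\right)} - 3829} = \frac{389}{\frac{5}{-11 - 16} - 3829} = \frac{389}{\frac{5}{-27} - 3829} = \frac{389}{5 \left(- \frac{1}{27}\right) - 3829} = \frac{389}{- \frac{5}{27} - 3829} = \frac{389}{- \frac{103388}{27}} = 389 \left(- \frac{27}{103388}\right) = - \frac{10503}{103388}$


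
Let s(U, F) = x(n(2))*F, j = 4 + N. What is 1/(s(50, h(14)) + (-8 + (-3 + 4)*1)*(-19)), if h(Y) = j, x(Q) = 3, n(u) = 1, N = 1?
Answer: 1/148 ≈ 0.0067568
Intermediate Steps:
j = 5 (j = 4 + 1 = 5)
h(Y) = 5
s(U, F) = 3*F
1/(s(50, h(14)) + (-8 + (-3 + 4)*1)*(-19)) = 1/(3*5 + (-8 + (-3 + 4)*1)*(-19)) = 1/(15 + (-8 + 1*1)*(-19)) = 1/(15 + (-8 + 1)*(-19)) = 1/(15 - 7*(-19)) = 1/(15 + 133) = 1/148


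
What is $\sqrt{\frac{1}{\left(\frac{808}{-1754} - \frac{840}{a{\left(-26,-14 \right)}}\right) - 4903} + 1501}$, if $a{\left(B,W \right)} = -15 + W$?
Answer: $\frac{\sqrt{23069336271067749570}}{123973035} \approx 38.743$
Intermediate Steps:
$\sqrt{\frac{1}{\left(\frac{808}{-1754} - \frac{840}{a{\left(-26,-14 \right)}}\right) - 4903} + 1501} = \sqrt{\frac{1}{\left(\frac{808}{-1754} - \frac{840}{-15 - 14}\right) - 4903} + 1501} = \sqrt{\frac{1}{\left(808 \left(- \frac{1}{1754}\right) - \frac{840}{-29}\right) - 4903} + 1501} = \sqrt{\frac{1}{\left(- \frac{404}{877} - - \frac{840}{29}\right) - 4903} + 1501} = \sqrt{\frac{1}{\left(- \frac{404}{877} + \frac{840}{29}\right) - 4903} + 1501} = \sqrt{\frac{1}{\frac{724964}{25433} - 4903} + 1501} = \sqrt{\frac{1}{- \frac{123973035}{25433}} + 1501} = \sqrt{- \frac{25433}{123973035} + 1501} = \sqrt{\frac{186083500102}{123973035}} = \frac{\sqrt{23069336271067749570}}{123973035}$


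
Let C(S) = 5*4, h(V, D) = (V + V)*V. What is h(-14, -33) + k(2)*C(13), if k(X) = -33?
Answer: -268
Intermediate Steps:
h(V, D) = 2*V² (h(V, D) = (2*V)*V = 2*V²)
C(S) = 20
h(-14, -33) + k(2)*C(13) = 2*(-14)² - 33*20 = 2*196 - 660 = 392 - 660 = -268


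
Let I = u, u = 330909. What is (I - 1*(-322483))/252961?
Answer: 653392/252961 ≈ 2.5830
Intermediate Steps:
I = 330909
(I - 1*(-322483))/252961 = (330909 - 1*(-322483))/252961 = (330909 + 322483)*(1/252961) = 653392*(1/252961) = 653392/252961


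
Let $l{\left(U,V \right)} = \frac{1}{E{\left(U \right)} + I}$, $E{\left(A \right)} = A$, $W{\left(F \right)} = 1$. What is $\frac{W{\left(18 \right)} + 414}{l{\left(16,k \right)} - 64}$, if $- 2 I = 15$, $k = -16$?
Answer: $- \frac{7055}{1086} \approx -6.4963$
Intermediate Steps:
$I = - \frac{15}{2}$ ($I = \left(- \frac{1}{2}\right) 15 = - \frac{15}{2} \approx -7.5$)
$l{\left(U,V \right)} = \frac{1}{- \frac{15}{2} + U}$ ($l{\left(U,V \right)} = \frac{1}{U - \frac{15}{2}} = \frac{1}{- \frac{15}{2} + U}$)
$\frac{W{\left(18 \right)} + 414}{l{\left(16,k \right)} - 64} = \frac{1 + 414}{\frac{2}{-15 + 2 \cdot 16} - 64} = \frac{415}{\frac{2}{-15 + 32} - 64} = \frac{415}{\frac{2}{17} - 64} = \frac{415}{- \frac{1086}{17}} = 415 \left(- \frac{17}{1086}\right) = - \frac{7055}{1086}$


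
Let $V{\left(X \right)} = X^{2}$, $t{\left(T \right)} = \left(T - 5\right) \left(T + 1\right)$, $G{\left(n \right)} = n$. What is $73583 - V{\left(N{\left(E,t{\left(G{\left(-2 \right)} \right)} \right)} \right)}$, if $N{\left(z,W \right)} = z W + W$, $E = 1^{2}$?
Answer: $73387$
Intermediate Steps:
$E = 1$
$t{\left(T \right)} = \left(1 + T\right) \left(-5 + T\right)$ ($t{\left(T \right)} = \left(-5 + T\right) \left(1 + T\right) = \left(1 + T\right) \left(-5 + T\right)$)
$N{\left(z,W \right)} = W + W z$ ($N{\left(z,W \right)} = W z + W = W + W z$)
$73583 - V{\left(N{\left(E,t{\left(G{\left(-2 \right)} \right)} \right)} \right)} = 73583 - \left(\left(-5 + \left(-2\right)^{2} - -8\right) \left(1 + 1\right)\right)^{2} = 73583 - \left(\left(-5 + 4 + 8\right) 2\right)^{2} = 73583 - \left(7 \cdot 2\right)^{2} = 73583 - 14^{2} = 73583 - 196 = 73387$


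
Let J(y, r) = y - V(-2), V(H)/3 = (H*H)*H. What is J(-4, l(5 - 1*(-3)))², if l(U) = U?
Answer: 400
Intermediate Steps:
V(H) = 3*H³ (V(H) = 3*((H*H)*H) = 3*(H²*H) = 3*H³)
J(y, r) = 24 + y (J(y, r) = y - 3*(-2)³ = y - 3*(-8) = y - 1*(-24) = y + 24 = 24 + y)
J(-4, l(5 - 1*(-3)))² = (24 - 4)² = 20² = 400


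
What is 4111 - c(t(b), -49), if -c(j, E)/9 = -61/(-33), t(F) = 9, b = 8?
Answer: 45404/11 ≈ 4127.6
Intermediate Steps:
c(j, E) = -183/11 (c(j, E) = -(-549)/(-33) = -(-549)*(-1)/33 = -9*61/33 = -183/11)
4111 - c(t(b), -49) = 4111 - 1*(-183/11) = 4111 + 183/11 = 45404/11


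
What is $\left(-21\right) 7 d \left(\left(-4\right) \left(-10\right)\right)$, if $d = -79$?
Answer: $464520$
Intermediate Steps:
$\left(-21\right) 7 d \left(\left(-4\right) \left(-10\right)\right) = \left(-21\right) 7 \left(-79\right) \left(\left(-4\right) \left(-10\right)\right) = \left(-147\right) \left(-79\right) 40 = 11613 \cdot 40 = 464520$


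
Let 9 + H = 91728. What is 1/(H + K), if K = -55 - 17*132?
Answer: 1/89420 ≈ 1.1183e-5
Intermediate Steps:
H = 91719 (H = -9 + 91728 = 91719)
K = -2299 (K = -55 - 2244 = -2299)
1/(H + K) = 1/(91719 - 2299) = 1/89420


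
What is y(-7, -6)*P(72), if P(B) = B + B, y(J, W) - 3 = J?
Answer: -576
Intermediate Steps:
y(J, W) = 3 + J
P(B) = 2*B
y(-7, -6)*P(72) = (3 - 7)*(2*72) = -4*144 = -576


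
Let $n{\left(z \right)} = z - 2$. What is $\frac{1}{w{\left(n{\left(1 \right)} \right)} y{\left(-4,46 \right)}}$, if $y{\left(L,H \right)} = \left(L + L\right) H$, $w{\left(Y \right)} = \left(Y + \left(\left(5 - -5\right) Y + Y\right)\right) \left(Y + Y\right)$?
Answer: $- \frac{1}{8832} \approx -0.00011322$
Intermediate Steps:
$n{\left(z \right)} = -2 + z$
$w{\left(Y \right)} = 24 Y^{2}$ ($w{\left(Y \right)} = \left(Y + \left(\left(5 + 5\right) Y + Y\right)\right) 2 Y = \left(Y + \left(10 Y + Y\right)\right) 2 Y = \left(Y + 11 Y\right) 2 Y = 12 Y 2 Y = 24 Y^{2}$)
$y{\left(L,H \right)} = 2 H L$ ($y{\left(L,H \right)} = 2 L H = 2 H L$)
$\frac{1}{w{\left(n{\left(1 \right)} \right)} y{\left(-4,46 \right)}} = \frac{1}{24 \left(-2 + 1\right)^{2} \cdot 2 \cdot 46 \left(-4\right)} = \frac{1}{24 \left(-1\right)^{2} \left(-368\right)} = \frac{1}{24 \cdot 1 \left(-368\right)} = \frac{1}{24 \left(-368\right)} = \frac{1}{-8832} = - \frac{1}{8832}$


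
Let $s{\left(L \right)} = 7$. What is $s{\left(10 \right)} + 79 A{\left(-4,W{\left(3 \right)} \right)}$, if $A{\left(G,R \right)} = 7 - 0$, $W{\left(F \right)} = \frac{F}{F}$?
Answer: $560$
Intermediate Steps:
$W{\left(F \right)} = 1$
$A{\left(G,R \right)} = 7$ ($A{\left(G,R \right)} = 7 + 0 = 7$)
$s{\left(10 \right)} + 79 A{\left(-4,W{\left(3 \right)} \right)} = 7 + 79 \cdot 7 = 7 + 553 = 560$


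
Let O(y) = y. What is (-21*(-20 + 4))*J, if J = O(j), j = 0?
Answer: 0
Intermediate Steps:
J = 0
(-21*(-20 + 4))*J = -21*(-20 + 4)*0 = -21*(-16)*0 = 336*0 = 0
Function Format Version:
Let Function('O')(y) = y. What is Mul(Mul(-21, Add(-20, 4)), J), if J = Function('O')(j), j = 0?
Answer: 0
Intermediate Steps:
J = 0
Mul(Mul(-21, Add(-20, 4)), J) = Mul(Mul(-21, Add(-20, 4)), 0) = Mul(Mul(-21, -16), 0) = Mul(336, 0) = 0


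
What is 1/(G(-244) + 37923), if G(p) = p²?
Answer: 1/97459 ≈ 1.0261e-5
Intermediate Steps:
1/(G(-244) + 37923) = 1/((-244)² + 37923) = 1/(59536 + 37923) = 1/97459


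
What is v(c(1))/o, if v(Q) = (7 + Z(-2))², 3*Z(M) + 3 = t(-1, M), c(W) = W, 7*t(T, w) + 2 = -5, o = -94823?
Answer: -289/853407 ≈ -0.00033864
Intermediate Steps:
t(T, w) = -1 (t(T, w) = -2/7 + (⅐)*(-5) = -2/7 - 5/7 = -1)
Z(M) = -4/3 (Z(M) = -1 + (⅓)*(-1) = -1 - ⅓ = -4/3)
v(Q) = 289/9 (v(Q) = (7 - 4/3)² = (17/3)² = 289/9)
v(c(1))/o = (289/9)/(-94823) = (289/9)*(-1/94823) = -289/853407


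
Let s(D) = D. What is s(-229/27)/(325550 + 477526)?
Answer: -229/21683052 ≈ -1.0561e-5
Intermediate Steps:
s(-229/27)/(325550 + 477526) = (-229/27)/(325550 + 477526) = -229*1/27/803076 = -229/27*1/803076 = -229/21683052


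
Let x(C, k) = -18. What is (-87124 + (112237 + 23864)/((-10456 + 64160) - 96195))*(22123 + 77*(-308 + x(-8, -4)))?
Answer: 11028621393315/42491 ≈ 2.5955e+8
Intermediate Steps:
(-87124 + (112237 + 23864)/((-10456 + 64160) - 96195))*(22123 + 77*(-308 + x(-8, -4))) = (-87124 + (112237 + 23864)/((-10456 + 64160) - 96195))*(22123 + 77*(-308 - 18)) = (-87124 + 136101/(53704 - 96195))*(22123 + 77*(-326)) = (-87124 + 136101/(-42491))*(22123 - 25102) = (-87124 + 136101*(-1/42491))*(-2979) = (-87124 - 136101/42491)*(-2979) = -3702121985/42491*(-2979) = 11028621393315/42491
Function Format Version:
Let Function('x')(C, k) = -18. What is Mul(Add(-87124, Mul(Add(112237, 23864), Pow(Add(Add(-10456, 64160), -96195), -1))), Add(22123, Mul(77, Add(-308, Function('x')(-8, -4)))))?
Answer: Rational(11028621393315, 42491) ≈ 2.5955e+8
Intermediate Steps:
Mul(Add(-87124, Mul(Add(112237, 23864), Pow(Add(Add(-10456, 64160), -96195), -1))), Add(22123, Mul(77, Add(-308, Function('x')(-8, -4))))) = Mul(Add(-87124, Mul(Add(112237, 23864), Pow(Add(Add(-10456, 64160), -96195), -1))), Add(22123, Mul(77, Add(-308, -18)))) = Mul(Add(-87124, Mul(136101, Pow(Add(53704, -96195), -1))), Add(22123, Mul(77, -326))) = Mul(Add(-87124, Mul(136101, Pow(-42491, -1))), Add(22123, -25102)) = Mul(Add(-87124, Mul(136101, Rational(-1, 42491))), -2979) = Mul(Add(-87124, Rational(-136101, 42491)), -2979) = Mul(Rational(-3702121985, 42491), -2979) = Rational(11028621393315, 42491)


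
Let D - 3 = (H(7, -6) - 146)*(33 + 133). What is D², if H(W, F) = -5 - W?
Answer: 687750625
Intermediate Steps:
D = -26225 (D = 3 + ((-5 - 1*7) - 146)*(33 + 133) = 3 + ((-5 - 7) - 146)*166 = 3 + (-12 - 146)*166 = 3 - 158*166 = 3 - 26228 = -26225)
D² = (-26225)² = 687750625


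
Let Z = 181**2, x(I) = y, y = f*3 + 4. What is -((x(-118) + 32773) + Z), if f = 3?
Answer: -65547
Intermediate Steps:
y = 13 (y = 3*3 + 4 = 9 + 4 = 13)
x(I) = 13
Z = 32761
-((x(-118) + 32773) + Z) = -((13 + 32773) + 32761) = -(32786 + 32761) = -1*65547 = -65547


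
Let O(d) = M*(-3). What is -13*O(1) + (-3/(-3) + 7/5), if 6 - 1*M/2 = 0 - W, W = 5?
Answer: 4302/5 ≈ 860.40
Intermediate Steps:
M = 22 (M = 12 - 2*(0 - 1*5) = 12 - 2*(0 - 5) = 12 - 2*(-5) = 12 + 10 = 22)
O(d) = -66 (O(d) = 22*(-3) = -66)
-13*O(1) + (-3/(-3) + 7/5) = -13*(-66) + (-3/(-3) + 7/5) = 858 + (-3*(-1/3) + 7*(1/5)) = 858 + (1 + 7/5) = 858 + 12/5 = 4302/5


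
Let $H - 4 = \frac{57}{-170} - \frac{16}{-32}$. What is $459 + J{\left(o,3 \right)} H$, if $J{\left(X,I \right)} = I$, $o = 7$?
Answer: $\frac{40077}{85} \approx 471.49$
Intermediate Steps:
$H = \frac{354}{85}$ ($H = 4 + \left(\frac{57}{-170} - \frac{16}{-32}\right) = 4 + \left(57 \left(- \frac{1}{170}\right) - - \frac{1}{2}\right) = 4 + \left(- \frac{57}{170} + \frac{1}{2}\right) = 4 + \frac{14}{85} = \frac{354}{85} \approx 4.1647$)
$459 + J{\left(o,3 \right)} H = 459 + 3 \cdot \frac{354}{85} = 459 + \frac{1062}{85} = \frac{40077}{85}$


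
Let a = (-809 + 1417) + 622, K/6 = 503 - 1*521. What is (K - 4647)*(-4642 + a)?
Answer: 16224060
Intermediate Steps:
K = -108 (K = 6*(503 - 1*521) = 6*(503 - 521) = 6*(-18) = -108)
a = 1230 (a = 608 + 622 = 1230)
(K - 4647)*(-4642 + a) = (-108 - 4647)*(-4642 + 1230) = -4755*(-3412) = 16224060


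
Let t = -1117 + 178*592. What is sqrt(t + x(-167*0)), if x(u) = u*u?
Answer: sqrt(104259) ≈ 322.89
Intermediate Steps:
x(u) = u**2
t = 104259 (t = -1117 + 105376 = 104259)
sqrt(t + x(-167*0)) = sqrt(104259 + (-167*0)**2) = sqrt(104259 + 0**2) = sqrt(104259 + 0) = sqrt(104259)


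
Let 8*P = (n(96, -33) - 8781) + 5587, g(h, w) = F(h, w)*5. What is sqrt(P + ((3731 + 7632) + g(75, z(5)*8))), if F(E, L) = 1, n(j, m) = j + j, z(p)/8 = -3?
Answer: sqrt(43971)/2 ≈ 104.85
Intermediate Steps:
z(p) = -24 (z(p) = 8*(-3) = -24)
n(j, m) = 2*j
g(h, w) = 5 (g(h, w) = 1*5 = 5)
P = -1501/4 (P = ((2*96 - 8781) + 5587)/8 = ((192 - 8781) + 5587)/8 = (-8589 + 5587)/8 = (1/8)*(-3002) = -1501/4 ≈ -375.25)
sqrt(P + ((3731 + 7632) + g(75, z(5)*8))) = sqrt(-1501/4 + ((3731 + 7632) + 5)) = sqrt(-1501/4 + (11363 + 5)) = sqrt(-1501/4 + 11368) = sqrt(43971/4) = sqrt(43971)/2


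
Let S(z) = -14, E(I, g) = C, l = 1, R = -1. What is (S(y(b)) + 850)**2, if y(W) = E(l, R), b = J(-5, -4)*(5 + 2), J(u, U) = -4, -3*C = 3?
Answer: 698896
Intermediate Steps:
C = -1 (C = -1/3*3 = -1)
E(I, g) = -1
b = -28 (b = -4*(5 + 2) = -4*7 = -28)
y(W) = -1
(S(y(b)) + 850)**2 = (-14 + 850)**2 = 836**2 = 698896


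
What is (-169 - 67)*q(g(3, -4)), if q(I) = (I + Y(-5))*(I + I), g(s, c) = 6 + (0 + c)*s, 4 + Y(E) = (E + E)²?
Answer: 254880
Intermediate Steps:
Y(E) = -4 + 4*E² (Y(E) = -4 + (E + E)² = -4 + (2*E)² = -4 + 4*E²)
g(s, c) = 6 + c*s
q(I) = 2*I*(96 + I) (q(I) = (I + (-4 + 4*(-5)²))*(I + I) = (I + (-4 + 4*25))*(2*I) = (I + (-4 + 100))*(2*I) = (I + 96)*(2*I) = (96 + I)*(2*I) = 2*I*(96 + I))
(-169 - 67)*q(g(3, -4)) = (-169 - 67)*(2*(6 - 4*3)*(96 + (6 - 4*3))) = -472*(6 - 12)*(96 + (6 - 12)) = -472*(-6)*(96 - 6) = -472*(-6)*90 = -236*(-1080) = 254880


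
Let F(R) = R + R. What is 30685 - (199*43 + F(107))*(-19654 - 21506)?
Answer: 361045045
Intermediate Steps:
F(R) = 2*R
30685 - (199*43 + F(107))*(-19654 - 21506) = 30685 - (199*43 + 2*107)*(-19654 - 21506) = 30685 - (8557 + 214)*(-41160) = 30685 - 8771*(-41160) = 30685 - 1*(-361014360) = 30685 + 361014360 = 361045045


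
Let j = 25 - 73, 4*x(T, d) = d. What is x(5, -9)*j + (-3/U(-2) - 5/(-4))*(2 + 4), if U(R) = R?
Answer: 249/2 ≈ 124.50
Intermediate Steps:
x(T, d) = d/4
j = -48
x(5, -9)*j + (-3/U(-2) - 5/(-4))*(2 + 4) = ((¼)*(-9))*(-48) + (-3/(-2) - 5/(-4))*(2 + 4) = -9/4*(-48) + (-3*(-½) - 5*(-¼))*6 = 108 + (3/2 + 5/4)*6 = 108 + (11/4)*6 = 108 + 33/2 = 249/2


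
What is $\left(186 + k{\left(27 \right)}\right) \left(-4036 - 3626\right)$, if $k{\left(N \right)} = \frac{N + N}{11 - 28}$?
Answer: $- \frac{23813496}{17} \approx -1.4008 \cdot 10^{6}$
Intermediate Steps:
$k{\left(N \right)} = - \frac{2 N}{17}$ ($k{\left(N \right)} = \frac{2 N}{-17} = 2 N \left(- \frac{1}{17}\right) = - \frac{2 N}{17}$)
$\left(186 + k{\left(27 \right)}\right) \left(-4036 - 3626\right) = \left(186 - \frac{54}{17}\right) \left(-4036 - 3626\right) = \left(186 - \frac{54}{17}\right) \left(-7662\right) = \frac{3108}{17} \left(-7662\right) = - \frac{23813496}{17}$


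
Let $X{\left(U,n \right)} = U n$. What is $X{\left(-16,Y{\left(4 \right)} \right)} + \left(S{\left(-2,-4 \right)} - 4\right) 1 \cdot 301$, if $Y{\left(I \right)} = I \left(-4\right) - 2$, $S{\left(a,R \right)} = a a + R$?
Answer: $-916$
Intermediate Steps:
$S{\left(a,R \right)} = R + a^{2}$ ($S{\left(a,R \right)} = a^{2} + R = R + a^{2}$)
$Y{\left(I \right)} = -2 - 4 I$ ($Y{\left(I \right)} = - 4 I - 2 = -2 - 4 I$)
$X{\left(-16,Y{\left(4 \right)} \right)} + \left(S{\left(-2,-4 \right)} - 4\right) 1 \cdot 301 = - 16 \left(-2 - 16\right) + \left(\left(-4 + \left(-2\right)^{2}\right) - 4\right) 1 \cdot 301 = - 16 \left(-2 - 16\right) + \left(\left(-4 + 4\right) - 4\right) 1 \cdot 301 = \left(-16\right) \left(-18\right) + \left(0 - 4\right) 1 \cdot 301 = 288 + \left(-4\right) 1 \cdot 301 = 288 - 1204 = -916$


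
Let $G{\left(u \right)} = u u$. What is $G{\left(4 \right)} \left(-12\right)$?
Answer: $-192$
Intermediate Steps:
$G{\left(u \right)} = u^{2}$
$G{\left(4 \right)} \left(-12\right) = 4^{2} \left(-12\right) = 16 \left(-12\right) = -192$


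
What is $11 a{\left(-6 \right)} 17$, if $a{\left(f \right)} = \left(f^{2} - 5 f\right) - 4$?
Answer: $11594$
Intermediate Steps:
$a{\left(f \right)} = -4 + f^{2} - 5 f$
$11 a{\left(-6 \right)} 17 = 11 \left(-4 + \left(-6\right)^{2} - -30\right) 17 = 11 \left(-4 + 36 + 30\right) 17 = 11 \cdot 62 \cdot 17 = 682 \cdot 17 = 11594$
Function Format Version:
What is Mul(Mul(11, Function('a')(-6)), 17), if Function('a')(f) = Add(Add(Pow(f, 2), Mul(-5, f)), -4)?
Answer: 11594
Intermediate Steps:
Function('a')(f) = Add(-4, Pow(f, 2), Mul(-5, f))
Mul(Mul(11, Function('a')(-6)), 17) = Mul(Mul(11, Add(-4, Pow(-6, 2), Mul(-5, -6))), 17) = Mul(Mul(11, Add(-4, 36, 30)), 17) = Mul(Mul(11, 62), 17) = Mul(682, 17) = 11594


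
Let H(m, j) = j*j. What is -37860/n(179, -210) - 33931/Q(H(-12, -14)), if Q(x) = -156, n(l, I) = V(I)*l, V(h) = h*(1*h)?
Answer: 496003731/2280460 ≈ 217.50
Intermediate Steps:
V(h) = h² (V(h) = h*h = h²)
n(l, I) = l*I² (n(l, I) = I²*l = l*I²)
H(m, j) = j²
-37860/n(179, -210) - 33931/Q(H(-12, -14)) = -37860/(179*(-210)²) - 33931/(-156) = -37860/(179*44100) - 33931*(-1/156) = -37860/7893900 + 33931/156 = -37860*1/7893900 + 33931/156 = -631/131565 + 33931/156 = 496003731/2280460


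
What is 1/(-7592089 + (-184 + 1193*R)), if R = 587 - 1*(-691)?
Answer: -1/6067619 ≈ -1.6481e-7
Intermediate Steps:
R = 1278 (R = 587 + 691 = 1278)
1/(-7592089 + (-184 + 1193*R)) = 1/(-7592089 + (-184 + 1193*1278)) = 1/(-7592089 + (-184 + 1524654)) = 1/(-7592089 + 1524470) = 1/(-6067619) = -1/6067619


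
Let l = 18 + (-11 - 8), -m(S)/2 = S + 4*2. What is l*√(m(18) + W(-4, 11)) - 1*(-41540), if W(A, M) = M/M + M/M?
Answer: 41540 - 5*I*√2 ≈ 41540.0 - 7.0711*I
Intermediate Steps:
W(A, M) = 2 (W(A, M) = 1 + 1 = 2)
m(S) = -16 - 2*S (m(S) = -2*(S + 4*2) = -2*(S + 8) = -2*(8 + S) = -16 - 2*S)
l = -1 (l = 18 - 19 = -1)
l*√(m(18) + W(-4, 11)) - 1*(-41540) = -√((-16 - 2*18) + 2) - 1*(-41540) = -√((-16 - 36) + 2) + 41540 = -√(-52 + 2) + 41540 = -√(-50) + 41540 = -5*I*√2 + 41540 = 41540 - 5*I*√2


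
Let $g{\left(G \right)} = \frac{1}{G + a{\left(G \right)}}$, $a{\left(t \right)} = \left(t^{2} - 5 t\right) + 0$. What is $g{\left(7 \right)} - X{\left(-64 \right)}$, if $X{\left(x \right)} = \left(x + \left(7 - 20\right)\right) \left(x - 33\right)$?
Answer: $- \frac{156848}{21} \approx -7469.0$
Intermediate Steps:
$a{\left(t \right)} = t^{2} - 5 t$
$g{\left(G \right)} = \frac{1}{G + G \left(-5 + G\right)}$
$X{\left(x \right)} = \left(-33 + x\right) \left(-13 + x\right)$ ($X{\left(x \right)} = \left(x - 13\right) \left(-33 + x\right) = \left(-13 + x\right) \left(-33 + x\right) = \left(-33 + x\right) \left(-13 + x\right)$)
$g{\left(7 \right)} - X{\left(-64 \right)} = \frac{1}{7 \left(-4 + 7\right)} - \left(429 + \left(-64\right)^{2} - -2944\right) = \frac{1}{7 \cdot 3} - \left(429 + 4096 + 2944\right) = \frac{1}{7} \cdot \frac{1}{3} - 7469 = \frac{1}{21} - 7469 = - \frac{156848}{21}$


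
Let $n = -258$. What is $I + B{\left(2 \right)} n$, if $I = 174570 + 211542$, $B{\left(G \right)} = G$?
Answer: $385596$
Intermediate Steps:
$I = 386112$
$I + B{\left(2 \right)} n = 386112 + 2 \left(-258\right) = 386112 - 516 = 385596$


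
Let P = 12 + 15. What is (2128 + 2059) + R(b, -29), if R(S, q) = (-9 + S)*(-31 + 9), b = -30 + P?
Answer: 4451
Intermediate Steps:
P = 27
b = -3 (b = -30 + 27 = -3)
R(S, q) = 198 - 22*S (R(S, q) = (-9 + S)*(-22) = 198 - 22*S)
(2128 + 2059) + R(b, -29) = (2128 + 2059) + (198 - 22*(-3)) = 4187 + (198 + 66) = 4187 + 264 = 4451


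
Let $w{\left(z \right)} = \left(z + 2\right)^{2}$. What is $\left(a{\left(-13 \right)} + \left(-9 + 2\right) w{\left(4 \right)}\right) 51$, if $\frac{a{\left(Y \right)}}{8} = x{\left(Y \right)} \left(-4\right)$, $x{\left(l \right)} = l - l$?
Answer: $-12852$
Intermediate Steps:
$x{\left(l \right)} = 0$
$w{\left(z \right)} = \left(2 + z\right)^{2}$
$a{\left(Y \right)} = 0$ ($a{\left(Y \right)} = 8 \cdot 0 \left(-4\right) = 8 \cdot 0 = 0$)
$\left(a{\left(-13 \right)} + \left(-9 + 2\right) w{\left(4 \right)}\right) 51 = \left(0 + \left(-9 + 2\right) \left(2 + 4\right)^{2}\right) 51 = \left(0 - 7 \cdot 6^{2}\right) 51 = \left(0 - 252\right) 51 = \left(-252\right) 51 = -12852$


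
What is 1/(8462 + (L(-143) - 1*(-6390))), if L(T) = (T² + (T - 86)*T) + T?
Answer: 1/67905 ≈ 1.4726e-5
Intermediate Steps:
L(T) = T + T² + T*(-86 + T) (L(T) = (T² + (-86 + T)*T) + T = (T² + T*(-86 + T)) + T = T + T² + T*(-86 + T))
1/(8462 + (L(-143) - 1*(-6390))) = 1/(8462 + (-143*(-85 + 2*(-143)) - 1*(-6390))) = 1/(8462 + (-143*(-85 - 286) + 6390)) = 1/(8462 + (-143*(-371) + 6390)) = 1/(8462 + (53053 + 6390)) = 1/(8462 + 59443) = 1/67905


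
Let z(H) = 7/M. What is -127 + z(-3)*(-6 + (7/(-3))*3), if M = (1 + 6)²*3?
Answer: -2680/21 ≈ -127.62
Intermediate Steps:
M = 147 (M = 7²*3 = 49*3 = 147)
z(H) = 1/21 (z(H) = 7/147 = 7*(1/147) = 1/21)
-127 + z(-3)*(-6 + (7/(-3))*3) = -127 + (-6 + (7/(-3))*3)/21 = -127 + (-6 + (7*(-⅓))*3)/21 = -127 + (-6 - 7/3*3)/21 = -127 + (-6 - 7)/21 = -127 + (1/21)*(-13) = -127 - 13/21 = -2680/21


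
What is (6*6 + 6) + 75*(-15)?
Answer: -1083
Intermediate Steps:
(6*6 + 6) + 75*(-15) = (36 + 6) - 1125 = 42 - 1125 = -1083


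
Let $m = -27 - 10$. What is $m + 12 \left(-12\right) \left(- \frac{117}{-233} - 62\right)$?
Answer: $\frac{2054755}{233} \approx 8818.7$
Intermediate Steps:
$m = -37$
$m + 12 \left(-12\right) \left(- \frac{117}{-233} - 62\right) = -37 + 12 \left(-12\right) \left(- \frac{117}{-233} - 62\right) = -37 - 144 \left(\left(-117\right) \left(- \frac{1}{233}\right) - 62\right) = -37 - 144 \left(\frac{117}{233} - 62\right) = -37 - - \frac{2063376}{233} = -37 + \frac{2063376}{233} = \frac{2054755}{233}$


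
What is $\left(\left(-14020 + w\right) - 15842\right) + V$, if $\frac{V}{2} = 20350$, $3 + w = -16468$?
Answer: $-5633$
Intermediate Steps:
$w = -16471$ ($w = -3 - 16468 = -16471$)
$V = 40700$ ($V = 2 \cdot 20350 = 40700$)
$\left(\left(-14020 + w\right) - 15842\right) + V = \left(\left(-14020 - 16471\right) - 15842\right) + 40700 = \left(-30491 - 15842\right) + 40700 = -46333 + 40700 = -5633$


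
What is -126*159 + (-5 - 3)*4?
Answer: -20066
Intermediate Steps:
-126*159 + (-5 - 3)*4 = -20034 - 8*4 = -20034 - 32 = -20066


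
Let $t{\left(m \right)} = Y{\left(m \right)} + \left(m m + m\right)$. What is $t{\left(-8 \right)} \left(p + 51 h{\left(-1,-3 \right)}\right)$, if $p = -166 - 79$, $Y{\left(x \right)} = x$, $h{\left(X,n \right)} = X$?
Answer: $-14208$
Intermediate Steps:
$p = -245$ ($p = -166 - 79 = -245$)
$t{\left(m \right)} = m^{2} + 2 m$ ($t{\left(m \right)} = m + \left(m m + m\right) = m + \left(m^{2} + m\right) = m + \left(m + m^{2}\right) = m^{2} + 2 m$)
$t{\left(-8 \right)} \left(p + 51 h{\left(-1,-3 \right)}\right) = - 8 \left(2 - 8\right) \left(-245 + 51 \left(-1\right)\right) = \left(-8\right) \left(-6\right) \left(-245 - 51\right) = 48 \left(-296\right) = -14208$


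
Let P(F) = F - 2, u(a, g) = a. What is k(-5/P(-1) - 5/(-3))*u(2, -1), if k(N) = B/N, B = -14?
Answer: -42/5 ≈ -8.4000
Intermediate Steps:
P(F) = -2 + F
k(N) = -14/N
k(-5/P(-1) - 5/(-3))*u(2, -1) = -14/(-5/(-2 - 1) - 5/(-3))*2 = -14/(-5/(-3) - 5*(-⅓))*2 = -14/(-5*(-⅓) + 5/3)*2 = -14/(5/3 + 5/3)*2 = -14/10/3*2 = -14*3/10*2 = -21/5*2 = -42/5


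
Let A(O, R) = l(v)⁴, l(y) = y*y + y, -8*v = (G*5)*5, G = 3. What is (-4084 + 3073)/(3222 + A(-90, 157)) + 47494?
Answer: 10094819916883719554/212549373026859 ≈ 47494.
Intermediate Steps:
v = -75/8 (v = -3*5*5/8 = -15*5/8 = -⅛*75 = -75/8 ≈ -9.3750)
l(y) = y + y² (l(y) = y² + y = y + y²)
A(O, R) = 637594062890625/16777216 (A(O, R) = (-75*(1 - 75/8)/8)⁴ = (-75/8*(-67/8))⁴ = (5025/64)⁴ = 637594062890625/16777216)
(-4084 + 3073)/(3222 + A(-90, 157)) + 47494 = (-4084 + 3073)/(3222 + 637594062890625/16777216) + 47494 = -1011/637648119080577/16777216 + 47494 = -1011*16777216/637648119080577 + 47494 = -5653921792/212549373026859 + 47494 = 10094819916883719554/212549373026859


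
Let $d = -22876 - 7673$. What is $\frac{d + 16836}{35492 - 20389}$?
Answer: $- \frac{13713}{15103} \approx -0.90797$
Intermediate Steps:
$d = -30549$
$\frac{d + 16836}{35492 - 20389} = \frac{-30549 + 16836}{35492 - 20389} = - \frac{13713}{35492 - 20389} = - \frac{13713}{15103}$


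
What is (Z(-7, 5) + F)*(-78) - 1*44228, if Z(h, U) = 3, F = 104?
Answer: -52574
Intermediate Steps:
(Z(-7, 5) + F)*(-78) - 1*44228 = (3 + 104)*(-78) - 1*44228 = 107*(-78) - 44228 = -8346 - 44228 = -52574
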